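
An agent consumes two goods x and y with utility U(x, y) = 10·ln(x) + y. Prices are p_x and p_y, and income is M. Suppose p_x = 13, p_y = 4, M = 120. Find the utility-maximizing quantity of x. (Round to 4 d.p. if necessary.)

x* = 3.0769

At the given prices: x* = 10·4/13 = 3.0769.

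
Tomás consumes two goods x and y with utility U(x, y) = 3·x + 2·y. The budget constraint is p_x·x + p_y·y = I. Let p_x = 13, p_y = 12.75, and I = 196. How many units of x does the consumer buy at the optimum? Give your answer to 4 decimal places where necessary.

x gives more utility per dollar, so spend all income on x: x* = I/p_x, y* = 0.
Numerically: x* = 15.0769, y* = 0.

x* = 15.0769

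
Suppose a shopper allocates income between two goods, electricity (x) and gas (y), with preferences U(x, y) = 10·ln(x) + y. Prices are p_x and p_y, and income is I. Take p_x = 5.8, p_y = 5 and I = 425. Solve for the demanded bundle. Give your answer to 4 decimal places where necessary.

x* = 8.6207, y* = 75

So x*(p_x,p_y) = 10·p_y/p_x, independent of income; and y* = (I − 10·p_y)/p_y.
At the given prices: x* = 10·5/5.8 = 8.6207, and y* = 75.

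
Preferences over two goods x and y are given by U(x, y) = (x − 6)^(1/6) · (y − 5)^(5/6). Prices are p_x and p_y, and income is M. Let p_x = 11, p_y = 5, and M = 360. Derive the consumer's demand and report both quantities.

x* = 10.0758, y* = 49.8333

MRS = (1/5)·(y−5)/(x−6). Tangency with p_x/p_y gives y−5 = 5·(p_x/p_y)·(x−6).
Substituting into the budget: x* = 6 + 1/6·(M − 6·p_x − 5·p_y)/p_x, and y* = 5 + 5/6·(…)/p_y.
Discretionary income = 360 − 6·11 − 5·5 = 269; x* = 6 + 1/6·269/11 = 10.0758; y* = 5 + 5/6·269/5 = 49.8333.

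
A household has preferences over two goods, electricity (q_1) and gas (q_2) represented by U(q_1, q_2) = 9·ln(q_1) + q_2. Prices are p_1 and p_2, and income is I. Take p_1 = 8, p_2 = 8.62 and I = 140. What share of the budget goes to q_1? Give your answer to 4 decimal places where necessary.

share on q_1 = 0.5541

So q_1*(p_1,p_2) = 9·p_2/p_1, independent of income; and q_2* = (I − 9·p_2)/p_2.
At the given prices: q_1* = 9·8.62/8 = 9.6975, and q_2* = 7.2413.
Expenditure on q_1: 8·9.6975 = 77.58; share = 0.5541.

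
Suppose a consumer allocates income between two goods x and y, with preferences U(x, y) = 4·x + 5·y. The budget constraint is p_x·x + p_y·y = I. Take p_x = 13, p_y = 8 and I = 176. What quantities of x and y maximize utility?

y gives more utility per dollar, so spend all income on y: y* = I/p_y, x* = 0.
Numerically: x* = 0, y* = 22.

x* = 0, y* = 22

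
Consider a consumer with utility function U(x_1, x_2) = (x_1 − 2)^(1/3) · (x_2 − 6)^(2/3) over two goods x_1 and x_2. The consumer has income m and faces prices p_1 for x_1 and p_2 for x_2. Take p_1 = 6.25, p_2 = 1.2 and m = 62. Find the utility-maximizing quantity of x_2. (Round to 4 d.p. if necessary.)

x_2* = 29.5

Let x_1' = x_1−2, x_2' = x_2−6. MRS = (1/2)·x_2'/x_1' = p_1/p_2.
Substituting into the budget: x_1* = 2 + 1/3·(m − 2·p_1 − 6·p_2)/p_1, and x_2* = 6 + 2/3·(…)/p_2.
Discretionary income = 62 − 2·6.25 − 6·1.2 = 42.3; x_2* = 6 + 2/3·42.3/1.2 = 29.5.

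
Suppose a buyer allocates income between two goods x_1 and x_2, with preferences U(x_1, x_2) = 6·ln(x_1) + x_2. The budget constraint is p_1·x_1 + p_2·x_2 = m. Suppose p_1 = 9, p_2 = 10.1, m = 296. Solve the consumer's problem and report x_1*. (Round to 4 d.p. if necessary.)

MU_x_1 = 6/x_1, MU_x_2 = 1. Tangency: 6/x_1 = p_1/p_2.
So x_1*(p_1,p_2) = 6·p_2/p_1, independent of income; and x_2* = (m − 6·p_2)/p_2.
At the given prices: x_1* = 6·10.1/9 = 6.7333.

x_1* = 6.7333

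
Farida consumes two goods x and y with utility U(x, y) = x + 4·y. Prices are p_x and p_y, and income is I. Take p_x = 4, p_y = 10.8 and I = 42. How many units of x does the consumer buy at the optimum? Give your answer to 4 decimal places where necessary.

Linear utility — the consumer picks whichever good has higher MU/price: 1/4 = 0.25 vs 4/10.8 = 0.3704.
y gives more utility per dollar, so spend all income on y: y* = I/p_y, x* = 0.
Numerically: x* = 0, y* = 3.8889.

x* = 0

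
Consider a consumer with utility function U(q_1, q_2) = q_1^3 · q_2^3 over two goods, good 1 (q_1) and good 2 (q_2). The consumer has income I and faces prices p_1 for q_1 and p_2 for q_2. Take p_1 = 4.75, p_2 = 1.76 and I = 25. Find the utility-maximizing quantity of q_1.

Demand: q_1*(p_1,p_2,I) = 0.5·I/p_1 and q_2* = 0.5·I/p_2.
At p_1=4.75, p_2=1.76, I=25: q_1* = 0.5·25/4.75 = 2.6316.

q_1* = 2.6316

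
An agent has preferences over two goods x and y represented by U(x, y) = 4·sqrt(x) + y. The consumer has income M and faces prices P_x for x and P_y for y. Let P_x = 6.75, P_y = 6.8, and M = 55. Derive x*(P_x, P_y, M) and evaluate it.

Utility is quasi-linear in y; the FOC for x is 2/√x = P_x/P_y.
Thus x* = (2·P_y/P_x)² — independent of M — with the rest of income spent on y.
Plugging in: x* = (2·6.8/6.75)² = 4.0595.

x* = 4.0595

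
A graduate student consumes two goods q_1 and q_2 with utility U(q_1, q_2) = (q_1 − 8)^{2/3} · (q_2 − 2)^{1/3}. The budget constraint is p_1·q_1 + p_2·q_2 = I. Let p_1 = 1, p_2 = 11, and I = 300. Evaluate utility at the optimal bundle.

MRS = 2·(q_2−2)/(q_1−8). Tangency with p_1/p_2 gives q_2−2 = (1/2)·(p_1/p_2)·(q_1−8).
Substituting into the budget: q_1* = 8 + 2/3·(I − 8·p_1 − 2·p_2)/p_1, and q_2* = 2 + 1/3·(…)/p_2.
Discretionary income = 300 − 8·1 − 2·11 = 270; q_1* = 8 + 2/3·270/1 = 188; q_2* = 2 + 1/3·270/11 = 10.1818.
Utility at the optimum: U(188, 10.1818) = 64.2389.

V = 64.2389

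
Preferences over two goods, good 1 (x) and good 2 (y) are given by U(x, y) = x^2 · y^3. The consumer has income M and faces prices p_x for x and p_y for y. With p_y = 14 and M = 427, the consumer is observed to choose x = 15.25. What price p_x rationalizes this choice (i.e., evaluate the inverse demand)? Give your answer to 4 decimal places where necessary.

p_x = 11.2

The MRS is (2/3)·y/x. Set MRS = p_x/p_y.
Rearranging, p_y·y = (3/2)·p_x·x. Substituting into the budget gives p_x·x·(1 + (3/2)) = M.
Demand: x*(p_x,p_y,M) = 0.4·M/p_x and y* = 0.6·M/p_y.
Set x* = 15.25 in the demand function and solve for p_x: p_x = 11.2.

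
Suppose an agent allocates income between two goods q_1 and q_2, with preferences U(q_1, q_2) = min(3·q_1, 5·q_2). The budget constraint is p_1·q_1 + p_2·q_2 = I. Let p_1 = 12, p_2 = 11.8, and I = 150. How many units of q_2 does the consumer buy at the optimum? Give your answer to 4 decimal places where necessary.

q_2* = 4.717

With perfect complements, no substitution: consume in ratio q_1:q_2 = 5:3.
Budget: p_1·q_1 + p_2·(3/5)·q_1 = I, so (5·p_1 + 3·p_2)·q_1 = 5·I.
Demand: q_1*(p_1,p_2,I) = 5·I/(5·p_1 + 3·p_2), q_2* = 3·I/(5·p_1 + 3·p_2).
Here 5·12 + 3·11.8 = 95.4, giving q_2* = 4.717.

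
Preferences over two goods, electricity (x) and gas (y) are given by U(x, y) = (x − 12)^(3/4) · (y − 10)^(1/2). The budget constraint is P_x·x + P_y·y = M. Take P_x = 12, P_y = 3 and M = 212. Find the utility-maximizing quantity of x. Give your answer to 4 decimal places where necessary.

x* = 13.9

MRS = (3/2)·(y−10)/(x−12). Tangency with P_x/P_y gives y−10 = (2/3)·(P_x/P_y)·(x−12).
After buying the subsistence bundle (12, 10), a share 0.6 of the remaining income goes to x: x* = 12 + 0.6·(M − 12P_x − 10P_y)/P_x.
Discretionary income = 212 − 12·12 − 10·3 = 38; x* = 12 + 0.6·38/12 = 13.9.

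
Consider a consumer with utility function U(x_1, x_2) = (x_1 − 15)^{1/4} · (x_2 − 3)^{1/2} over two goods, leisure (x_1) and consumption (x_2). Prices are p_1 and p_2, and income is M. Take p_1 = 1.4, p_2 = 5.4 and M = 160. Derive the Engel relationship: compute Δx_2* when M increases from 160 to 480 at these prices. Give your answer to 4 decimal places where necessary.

Substituting into the budget: x_1* = 15 + 1/3·(M − 15·p_1 − 3·p_2)/p_1, and x_2* = 3 + 2/3·(…)/p_2.
Discretionary income = 160 − 15·1.4 − 3·5.4 = 122.8; x_2* = 3 + 2/3·122.8/5.4 = 18.1605.
At M' = 480: x_2* = 57.6667. Change: 57.6667 − 18.1605 = 39.5062.

Δx_2* = 39.5062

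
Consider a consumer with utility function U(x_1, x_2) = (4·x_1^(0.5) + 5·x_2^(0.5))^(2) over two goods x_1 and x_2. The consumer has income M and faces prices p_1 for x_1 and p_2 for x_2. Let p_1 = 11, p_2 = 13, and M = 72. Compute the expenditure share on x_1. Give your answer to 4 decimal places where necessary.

share on x_1 = 0.4306

MU_x_1 ∝ 4·x_1^(-0.5), MU_x_2 ∝ 5·x_2^(-0.5), so MRS = (4/5)·(x_2/x_1)^(0.5) = p_1/p_2.
Hence x_2/x_1 = ((5/4)·p_1/p_2)^(1/(0.5)), i.e. raised to the 2 power.
Substitute x_2 = (x_2/x_1)·x_1 into the budget: x_1* = M/(p_1 + p_2·(x_2/x_1)).
Numerically x_2/x_1 = 1.118713, so x_1* = 72/(11 + 13·1.118713) = 2.8187 and x_2* = 1.118713·2.8187 = 3.1534.
Expenditure on x_1: 11·2.8187 = 31.0062; share = 0.4306.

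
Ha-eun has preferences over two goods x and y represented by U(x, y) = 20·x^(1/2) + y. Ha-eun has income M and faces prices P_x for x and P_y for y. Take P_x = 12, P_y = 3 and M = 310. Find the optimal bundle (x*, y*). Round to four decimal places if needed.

x* = 6.25, y* = 78.3333

Solve: √x = 10·P_y/P_x, so x*(P_x,P_y) = (10·P_y/P_x)², and y* = (M − P_x·x*)/P_y.
Plugging in: x* = (10·3/12)² = 6.25, y* = 78.3333.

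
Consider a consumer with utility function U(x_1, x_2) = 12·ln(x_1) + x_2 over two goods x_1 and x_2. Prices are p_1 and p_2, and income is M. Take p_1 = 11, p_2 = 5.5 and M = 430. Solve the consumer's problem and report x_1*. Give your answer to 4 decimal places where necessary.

x_1* = 6

MU_x_1 = 12/x_1, MU_x_2 = 1. Tangency: 12/x_1 = p_1/p_2.
So x_1*(p_1,p_2) = 12·p_2/p_1, independent of income; and x_2* = (M − 12·p_2)/p_2.
At the given prices: x_1* = 12·5.5/11 = 6.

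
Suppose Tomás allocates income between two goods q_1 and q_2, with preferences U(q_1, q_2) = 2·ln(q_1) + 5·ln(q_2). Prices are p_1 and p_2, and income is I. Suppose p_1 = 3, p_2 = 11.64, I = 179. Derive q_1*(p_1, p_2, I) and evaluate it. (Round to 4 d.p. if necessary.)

q_1* = 17.0476

The MRS is (2/5)·q_2/q_1. Set MRS = p_1/p_2.
Rearranging, p_2·q_2 = (5/2)·p_1·q_1. Substituting into the budget gives p_1·q_1·(1 + (5/2)) = I.
Demand: q_1*(p_1,p_2,I) = 2/7·I/p_1 and q_2* = 5/7·I/p_2.
At p_1=3, p_2=11.64, I=179: q_1* = 2/7·179/3 = 17.0476.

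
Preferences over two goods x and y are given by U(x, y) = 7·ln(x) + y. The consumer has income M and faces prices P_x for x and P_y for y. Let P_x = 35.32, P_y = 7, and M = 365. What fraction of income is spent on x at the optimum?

share on x = 0.1342

MU_x = 7/x, MU_y = 1. Tangency: 7/x = P_x/P_y.
So x*(P_x,P_y) = 7·P_y/P_x, independent of income; and y* = (M − 7·P_y)/P_y.
At the given prices: x* = 7·7/35.32 = 1.3873, and y* = 45.1429.
Expenditure on x: 35.32·1.3873 = 49; share = 0.1342.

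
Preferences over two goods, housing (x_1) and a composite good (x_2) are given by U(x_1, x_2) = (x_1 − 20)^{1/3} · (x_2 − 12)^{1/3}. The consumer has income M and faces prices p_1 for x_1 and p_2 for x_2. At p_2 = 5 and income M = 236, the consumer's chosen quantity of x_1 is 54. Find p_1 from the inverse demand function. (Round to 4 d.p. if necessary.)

This is Cobb-Douglas in (x_1−20, x_2−12): tangency gives 1/3·p_2·(x_2−12) = 1/3·p_1·(x_1−20).
Substituting into the budget: x_1* = 20 + 0.5·(M − 20·p_1 − 12·p_2)/p_1, and x_2* = 12 + 0.5·(…)/p_2.
Set x_1* = 54 in the demand function and solve for p_1: p_1 = 2.

p_1 = 2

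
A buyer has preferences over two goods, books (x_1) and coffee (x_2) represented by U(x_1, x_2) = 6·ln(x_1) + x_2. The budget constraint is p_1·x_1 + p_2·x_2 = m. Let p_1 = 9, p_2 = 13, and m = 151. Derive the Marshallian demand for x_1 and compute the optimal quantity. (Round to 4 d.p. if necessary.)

MU_x_1 = 6/x_1, MU_x_2 = 1. Tangency: 6/x_1 = p_1/p_2.
So x_1*(p_1,p_2) = 6·p_2/p_1, independent of income; and x_2* = (m − 6·p_2)/p_2.
At the given prices: x_1* = 6·13/9 = 8.6667.

x_1* = 8.6667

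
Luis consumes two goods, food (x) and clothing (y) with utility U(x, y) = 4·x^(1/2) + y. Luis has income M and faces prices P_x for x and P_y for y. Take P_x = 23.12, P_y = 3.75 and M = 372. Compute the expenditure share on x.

Solve: √x = 2·P_y/P_x, so x*(P_x,P_y) = (2·P_y/P_x)², and y* = (M − P_x·x*)/P_y.
Plugging in: x* = (2·3.75/23.12)² = 0.1052, y* = 98.5512.
Expenditure on x: 23.12·0.1052 = 2.433; share = 0.0065.

share on x = 0.0065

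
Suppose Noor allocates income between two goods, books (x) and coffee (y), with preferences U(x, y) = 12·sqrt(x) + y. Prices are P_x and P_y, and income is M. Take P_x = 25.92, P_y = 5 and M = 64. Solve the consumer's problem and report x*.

x* = 1.3396

Set MRS = P_x/P_y: 6·x^(−1/2) = P_x/P_y.
Solve: √x = 6·P_y/P_x, so x*(P_x,P_y) = (6·P_y/P_x)², and y* = (M − P_x·x*)/P_y.
Plugging in: x* = (6·5/25.92)² = 1.3396.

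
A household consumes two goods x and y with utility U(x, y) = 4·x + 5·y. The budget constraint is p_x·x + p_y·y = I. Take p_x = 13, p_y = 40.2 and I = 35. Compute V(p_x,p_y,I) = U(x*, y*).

Perfect substitutes: compare marginal utility per dollar. 4/p_x vs 5/p_y → 0.3077 vs 0.1244.
x gives more utility per dollar, so spend all income on x: x* = I/p_x, y* = 0.
Numerically: x* = 2.6923, y* = 0.
Utility at the optimum: U(2.6923, 0) = 10.7692.

V = 10.7692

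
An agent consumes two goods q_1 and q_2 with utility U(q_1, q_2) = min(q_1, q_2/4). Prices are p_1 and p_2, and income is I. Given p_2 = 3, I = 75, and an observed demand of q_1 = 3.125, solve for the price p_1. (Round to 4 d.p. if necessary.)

Leontief preferences: the optimum is at the kink where q_1/1 = q_2/4, i.e. q_2 = 4·q_1.
Budget: p_1·q_1 + p_2·4·q_1 = I, so (p_1 + 4·p_2)·q_1 = I.
Demand: q_1*(p_1,p_2,I) = I/(p_1 + 4·p_2), q_2* = 4·I/(p_1 + 4·p_2).
Set q_1* = 3.125 in the demand function and solve for p_1: p_1 = 12.

p_1 = 12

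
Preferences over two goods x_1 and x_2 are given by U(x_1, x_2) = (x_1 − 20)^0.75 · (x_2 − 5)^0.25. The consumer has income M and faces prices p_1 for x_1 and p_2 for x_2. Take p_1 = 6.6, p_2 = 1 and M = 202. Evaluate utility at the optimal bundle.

This is Cobb-Douglas in (x_1−20, x_2−5): tangency gives 0.75·p_2·(x_2−5) = 0.25·p_1·(x_1−20).
Substituting into the budget: x_1* = 20 + 0.75·(M − 20·p_1 − 5·p_2)/p_1, and x_2* = 5 + 0.25·(…)/p_2.
Discretionary income = 202 − 20·6.6 − 5·1 = 65; x_1* = 20 + 0.75·65/6.6 = 27.3864; x_2* = 5 + 0.25·65/1 = 21.25.
Utility at the optimum: U(27.3864, 21.25) = 8.9957.

V = 8.9957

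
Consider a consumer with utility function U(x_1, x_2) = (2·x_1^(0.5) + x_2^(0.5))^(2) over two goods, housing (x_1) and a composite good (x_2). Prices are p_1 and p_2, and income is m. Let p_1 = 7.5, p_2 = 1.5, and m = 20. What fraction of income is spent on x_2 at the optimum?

MU_x_1 ∝ 2·x_1^(-0.5), MU_x_2 ∝ x_2^(-0.5), so MRS = 2·(x_2/x_1)^(0.5) = p_1/p_2.
Hence x_2/x_1 = ((1/2)·p_1/p_2)^(1/(0.5)), i.e. raised to the 2 power.
With the ratio pinned down, the budget gives x_1* = m/(p_1 + p_2·(x_2/x_1)) and x_2* = (x_2/x_1)·x_1*.
Numerically x_2/x_1 = 6.25, so x_1* = 20/(7.5 + 1.5·6.25) = 1.1852 and x_2* = 6.25·1.1852 = 7.4074.
Expenditure on x_2: 1.5·7.4074 = 11.1111; share = 0.5556.

share on x_2 = 0.5556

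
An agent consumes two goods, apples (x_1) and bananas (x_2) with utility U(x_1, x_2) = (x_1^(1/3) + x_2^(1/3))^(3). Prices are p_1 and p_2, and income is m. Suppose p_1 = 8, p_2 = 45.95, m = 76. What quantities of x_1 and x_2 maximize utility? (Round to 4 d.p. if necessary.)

Substitute x_2 = (x_2/x_1)·x_1 into the budget: x_1* = m/(p_1 + p_2·(x_2/x_1)).
Numerically x_2/x_1 = 0.072645, so x_1* = 76/(8 + 45.95·0.072645) = 6.7031 and x_2* = 0.072645·6.7031 = 0.4869.

x_1* = 6.7031, x_2* = 0.4869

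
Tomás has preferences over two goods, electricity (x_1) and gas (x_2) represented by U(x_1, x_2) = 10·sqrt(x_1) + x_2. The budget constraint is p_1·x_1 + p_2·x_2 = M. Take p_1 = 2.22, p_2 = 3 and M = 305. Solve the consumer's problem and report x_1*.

Set MRS = p_1/p_2: 5·x_1^(−1/2) = p_1/p_2.
Thus x_1* = (5·p_2/p_1)² — independent of M — with the rest of income spent on x_2.
Plugging in: x_1* = (5·3/2.22)² = 45.6538.

x_1* = 45.6538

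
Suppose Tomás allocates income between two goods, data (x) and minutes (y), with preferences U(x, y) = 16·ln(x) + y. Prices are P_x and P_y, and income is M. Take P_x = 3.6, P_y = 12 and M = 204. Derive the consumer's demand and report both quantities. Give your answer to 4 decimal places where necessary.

MU_x = 16/x, MU_y = 1. Tangency: 16/x = P_x/P_y.
So x*(P_x,P_y) = 16·P_y/P_x, independent of income; and y* = (M − 16·P_y)/P_y.
At the given prices: x* = 16·12/3.6 = 53.3333, and y* = 1.

x* = 53.3333, y* = 1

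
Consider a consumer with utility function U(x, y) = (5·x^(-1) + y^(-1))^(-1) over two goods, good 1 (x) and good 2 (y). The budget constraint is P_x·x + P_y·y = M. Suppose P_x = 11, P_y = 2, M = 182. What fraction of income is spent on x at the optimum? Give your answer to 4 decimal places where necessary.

MU_x ∝ 5·x^(-2), MU_y ∝ y^(-2), so MRS = 5·(y/x)^(2) = P_x/P_y.
Hence y/x = ((1/5)·P_x/P_y)^(1/(2)), i.e. raised to the 0.5 power.
With the ratio pinned down, the budget gives x* = M/(P_x + P_y·(y/x)) and y* = (y/x)·x*.
Numerically y/x = 1.048809, so x* = 182/(11 + 2·1.048809) = 13.8957 and y* = 1.048809·13.8957 = 14.5739.
Expenditure on x: 11·13.8957 = 152.8522; share = 0.8398.

share on x = 0.8398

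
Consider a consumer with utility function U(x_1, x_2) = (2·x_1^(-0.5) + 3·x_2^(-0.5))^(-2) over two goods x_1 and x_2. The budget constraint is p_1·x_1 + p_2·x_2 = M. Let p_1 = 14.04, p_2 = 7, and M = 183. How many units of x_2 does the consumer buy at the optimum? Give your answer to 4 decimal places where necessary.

MU_x_1 ∝ 2·x_1^(-1.5), MU_x_2 ∝ 3·x_2^(-1.5), so MRS = (2/3)·(x_2/x_1)^(1.5) = p_1/p_2.
Solve for the ratio: x_2/x_1 = [(3/2)·p_1/p_2]^(2/3).
Substitute x_2 = (x_2/x_1)·x_1 into the budget: x_1* = M/(p_1 + p_2·(x_2/x_1)).
Numerically x_2/x_1 = 2.084044, so x_1* = 183/(14.04 + 7·2.084044) = 6.3923 and x_2* = 2.084044·6.3923 = 13.3218.

x_2* = 13.3218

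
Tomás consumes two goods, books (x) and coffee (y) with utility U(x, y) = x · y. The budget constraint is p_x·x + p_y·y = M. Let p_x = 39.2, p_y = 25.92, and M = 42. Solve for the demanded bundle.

x* = 0.5357, y* = 0.8102

Tangency: MRS = y/x = p_x/p_y.
So p_y·y = p_x·x; combined with the budget, a share 0.5 of income goes to x.
Demand: x*(p_x,p_y,M) = 0.5·M/p_x and y* = 0.5·M/p_y.
At p_x=39.2, p_y=25.92, M=42: x* = 0.5·42/39.2 = 0.5357, y* = 0.8102.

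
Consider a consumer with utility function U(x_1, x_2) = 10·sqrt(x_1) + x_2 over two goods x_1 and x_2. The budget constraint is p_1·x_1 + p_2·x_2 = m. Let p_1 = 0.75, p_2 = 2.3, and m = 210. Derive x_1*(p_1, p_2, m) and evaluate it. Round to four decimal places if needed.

Utility is quasi-linear in x_2; the FOC for x_1 is 5/√x_1 = p_1/p_2.
Solve: √x_1 = 5·p_2/p_1, so x_1*(p_1,p_2) = (5·p_2/p_1)², and x_2* = (m − p_1·x_1*)/p_2.
Plugging in: x_1* = (5·2.3/0.75)² = 235.1111.

x_1* = 235.1111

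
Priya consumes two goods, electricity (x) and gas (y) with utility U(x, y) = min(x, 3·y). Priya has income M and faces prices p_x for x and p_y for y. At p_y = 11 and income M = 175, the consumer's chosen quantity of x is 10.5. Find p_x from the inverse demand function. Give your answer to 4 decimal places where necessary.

p_x = 13

Leontief preferences: the optimum is at the kink where x/3 = y/1, i.e. y = (1/3)·x.
Budget: p_x·x + p_y·(1/3)·x = M, so (3·p_x + p_y)·x = 3·M.
Demand: x*(p_x,p_y,M) = 3·M/(3·p_x + p_y), y* = M/(3·p_x + p_y).
Set x* = 10.5 in the demand function and solve for p_x: p_x = 13.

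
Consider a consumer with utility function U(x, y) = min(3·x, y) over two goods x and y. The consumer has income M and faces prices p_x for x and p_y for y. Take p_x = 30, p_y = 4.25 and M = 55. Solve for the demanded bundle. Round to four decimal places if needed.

x* = 1.2865, y* = 3.8596

Leontief preferences: the optimum is at the kink where x/1 = y/3, i.e. y = 3·x.
Budget: p_x·x + p_y·3·x = M, so (p_x + 3·p_y)·x = M.
Demand: x*(p_x,p_y,M) = M/(p_x + 3·p_y), y* = 3·M/(p_x + 3·p_y).
Here 30 + 3·4.25 = 42.75, giving x* = 1.2865 and y* = 3.8596.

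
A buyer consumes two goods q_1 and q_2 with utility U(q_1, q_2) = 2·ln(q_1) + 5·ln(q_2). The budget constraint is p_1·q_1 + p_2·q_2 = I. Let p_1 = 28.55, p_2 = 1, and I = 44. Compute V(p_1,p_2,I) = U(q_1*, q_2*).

V = 15.5981

MU_q_1/MU_q_2 = (2·q_2)/(5·q_1); tangency sets this equal to p_1/p_2.
So 2·p_2·q_2 = 5·p_1·q_1; combined with the budget, a share 2/7 of income goes to q_1.
Demand: q_1*(p_1,p_2,I) = 2/7·I/p_1 and q_2* = 5/7·I/p_2.
At p_1=28.55, p_2=1, I=44: q_1* = 2/7·44/28.55 = 0.4403, q_2* = 31.4286.
Utility at the optimum: U(0.4403, 31.4286) = 15.5981.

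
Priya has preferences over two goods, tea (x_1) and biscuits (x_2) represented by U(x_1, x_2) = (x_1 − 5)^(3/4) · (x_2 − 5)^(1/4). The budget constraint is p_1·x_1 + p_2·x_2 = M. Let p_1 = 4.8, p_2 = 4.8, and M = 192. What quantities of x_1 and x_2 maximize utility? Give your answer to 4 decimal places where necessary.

x_1* = 27.5, x_2* = 12.5

This is Cobb-Douglas in (x_1−5, x_2−5): tangency gives 0.75·p_2·(x_2−5) = 0.25·p_1·(x_1−5).
After buying the subsistence bundle (5, 5), a share 0.75 of the remaining income goes to x_1: x_1* = 5 + 0.75·(M − 5p_1 − 5p_2)/p_1.
Discretionary income = 192 − 5·4.8 − 5·4.8 = 144; x_1* = 5 + 0.75·144/4.8 = 27.5; x_2* = 5 + 0.25·144/4.8 = 12.5.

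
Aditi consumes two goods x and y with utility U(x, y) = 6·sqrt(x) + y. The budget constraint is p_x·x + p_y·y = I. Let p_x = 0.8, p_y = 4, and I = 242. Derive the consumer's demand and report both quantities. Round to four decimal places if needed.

Utility is quasi-linear in y; the FOC for x is 3/√x = p_x/p_y.
Solve: √x = 3·p_y/p_x, so x*(p_x,p_y) = (3·p_y/p_x)², and y* = (I − p_x·x*)/p_y.
Plugging in: x* = (3·4/0.8)² = 225, y* = 15.5.

x* = 225, y* = 15.5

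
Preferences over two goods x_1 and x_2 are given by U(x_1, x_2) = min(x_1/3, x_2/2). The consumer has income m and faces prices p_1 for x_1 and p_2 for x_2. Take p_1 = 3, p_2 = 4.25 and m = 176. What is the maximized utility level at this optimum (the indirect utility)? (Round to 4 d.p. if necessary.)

Leontief preferences: the optimum is at the kink where x_1/3 = x_2/2, i.e. x_2 = (2/3)·x_1.
Budget: p_1·x_1 + p_2·(2/3)·x_1 = m, so (3·p_1 + 2·p_2)·x_1 = 3·m.
Demand: x_1*(p_1,p_2,m) = 3·m/(3·p_1 + 2·p_2), x_2* = 2·m/(3·p_1 + 2·p_2).
Here 3·3 + 2·4.25 = 17.5, giving x_1* = 30.1714 and x_2* = 20.1143.
Utility at the optimum: U(30.1714, 20.1143) = 10.0571.

V = 10.0571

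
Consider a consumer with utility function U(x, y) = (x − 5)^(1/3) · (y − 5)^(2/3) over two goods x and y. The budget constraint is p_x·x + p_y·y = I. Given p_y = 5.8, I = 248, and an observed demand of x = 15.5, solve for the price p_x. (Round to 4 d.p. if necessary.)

p_x = 6

This is Cobb-Douglas in (x−5, y−5): tangency gives 1/3·p_y·(y−5) = 2/3·p_x·(x−5).
Substituting into the budget: x* = 5 + 1/3·(I − 5·p_x − 5·p_y)/p_x, and y* = 5 + 2/3·(…)/p_y.
Set x* = 15.5 in the demand function and solve for p_x: p_x = 6.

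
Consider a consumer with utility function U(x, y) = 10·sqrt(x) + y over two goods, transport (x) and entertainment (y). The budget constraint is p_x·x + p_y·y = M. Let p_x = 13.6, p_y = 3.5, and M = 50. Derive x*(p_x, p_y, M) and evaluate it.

x* = 1.6558

Set MRS = p_x/p_y: 5·x^(−1/2) = p_x/p_y.
Solve: √x = 5·p_y/p_x, so x*(p_x,p_y) = (5·p_y/p_x)², and y* = (M − p_x·x*)/p_y.
Plugging in: x* = (5·3.5/13.6)² = 1.6558.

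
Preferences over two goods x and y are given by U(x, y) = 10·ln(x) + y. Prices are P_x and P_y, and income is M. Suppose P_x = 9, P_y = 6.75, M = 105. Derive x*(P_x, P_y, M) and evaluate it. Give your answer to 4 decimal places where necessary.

So x*(P_x,P_y) = 10·P_y/P_x, independent of income; and y* = (M − 10·P_y)/P_y.
At the given prices: x* = 10·6.75/9 = 7.5.

x* = 7.5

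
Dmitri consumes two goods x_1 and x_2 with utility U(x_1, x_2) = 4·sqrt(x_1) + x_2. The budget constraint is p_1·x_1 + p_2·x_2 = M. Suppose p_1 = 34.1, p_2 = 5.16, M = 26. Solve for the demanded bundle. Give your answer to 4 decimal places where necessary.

Utility is quasi-linear in x_2; the FOC for x_1 is 2/√x_1 = p_1/p_2.
Thus x_1* = (2·p_2/p_1)² — independent of M — with the rest of income spent on x_2.
Plugging in: x_1* = (2·5.16/34.1)² = 0.0916, x_2* = 4.4335.

x_1* = 0.0916, x_2* = 4.4335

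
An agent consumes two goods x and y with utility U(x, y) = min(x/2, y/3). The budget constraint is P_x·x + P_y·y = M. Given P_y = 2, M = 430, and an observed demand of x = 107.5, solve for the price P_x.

Leontief preferences: the optimum is at the kink where x/2 = y/3, i.e. y = (3/2)·x.
Budget: P_x·x + P_y·(3/2)·x = M, so (2·P_x + 3·P_y)·x = 2·M.
Demand: x*(P_x,P_y,M) = 2·M/(2·P_x + 3·P_y), y* = 3·M/(2·P_x + 3·P_y).
Set x* = 107.5 in the demand function and solve for P_x: P_x = 1.

P_x = 1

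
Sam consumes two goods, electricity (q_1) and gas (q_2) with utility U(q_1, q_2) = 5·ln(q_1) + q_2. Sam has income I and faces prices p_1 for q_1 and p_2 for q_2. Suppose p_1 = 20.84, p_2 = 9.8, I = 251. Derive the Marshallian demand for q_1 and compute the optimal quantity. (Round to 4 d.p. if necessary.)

At the given prices: q_1* = 5·9.8/20.84 = 2.3512.

q_1* = 2.3512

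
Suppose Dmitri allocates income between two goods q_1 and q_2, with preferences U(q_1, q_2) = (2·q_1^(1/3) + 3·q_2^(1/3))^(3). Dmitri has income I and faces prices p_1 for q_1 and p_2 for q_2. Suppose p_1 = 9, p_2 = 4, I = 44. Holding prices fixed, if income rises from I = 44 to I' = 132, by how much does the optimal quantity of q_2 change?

MU_q_1 ∝ 2·q_1^(-2/3), MU_q_2 ∝ 3·q_2^(-2/3), so MRS = (2/3)·(q_2/q_1)^(2/3) = p_1/p_2.
Solve for the ratio: q_2/q_1 = [(3/2)·p_1/p_2]^(1.5).
Substitute q_2 = (q_2/q_1)·q_1 into the budget: q_1* = I/(p_1 + p_2·(q_2/q_1)).
Numerically q_2/q_1 = 6.200271, so q_1* = 44/(9 + 4·6.200271) = 1.3017 and q_2* = 6.200271·1.3017 = 8.0711.
At I' = 132: q_2* = 24.2133. Change: 24.2133 − 8.0711 = 16.1422.

Δq_2* = 16.1422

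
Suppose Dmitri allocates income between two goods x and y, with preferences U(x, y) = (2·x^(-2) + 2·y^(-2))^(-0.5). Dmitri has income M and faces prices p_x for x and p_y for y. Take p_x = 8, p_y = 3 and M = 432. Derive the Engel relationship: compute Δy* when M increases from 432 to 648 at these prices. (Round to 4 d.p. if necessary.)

Δy* = 24.6322

From the CES first-order condition, (y/x)^(3) = p_x/p_y.
Solve for the ratio: y/x = [p_x/p_y]^(1/3).
Substitute y = (y/x)·x into the budget: x* = M/(p_x + p_y·(y/x)).
Numerically y/x = 1.386723, so x* = 432/(8 + 3·1.386723) = 35.5258 and y* = 1.386723·35.5258 = 49.2645.
At M' = 648: y* = 73.8967. Change: 73.8967 − 49.2645 = 24.6322.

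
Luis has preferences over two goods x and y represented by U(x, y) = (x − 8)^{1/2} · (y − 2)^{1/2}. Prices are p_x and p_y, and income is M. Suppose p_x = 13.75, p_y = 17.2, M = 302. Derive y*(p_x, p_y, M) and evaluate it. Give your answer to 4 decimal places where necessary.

This is Cobb-Douglas in (x−8, y−2): tangency gives 0.5·p_y·(y−2) = 0.5·p_x·(x−8).
After buying the subsistence bundle (8, 2), a share 0.5 of the remaining income goes to x: x* = 8 + 0.5·(M − 8p_x − 2p_y)/p_x.
Discretionary income = 302 − 8·13.75 − 2·17.2 = 157.6; y* = 2 + 0.5·157.6/17.2 = 6.5814.

y* = 6.5814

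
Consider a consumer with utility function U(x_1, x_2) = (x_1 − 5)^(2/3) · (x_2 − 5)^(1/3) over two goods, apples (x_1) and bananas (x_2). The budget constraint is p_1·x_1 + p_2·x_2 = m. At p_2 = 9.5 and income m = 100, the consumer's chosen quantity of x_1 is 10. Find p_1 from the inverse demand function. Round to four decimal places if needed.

p_1 = 4.2

Let x_1' = x_1−5, x_2' = x_2−5. MRS = 2·x_2'/x_1' = p_1/p_2.
After buying the subsistence bundle (5, 5), a share 2/3 of the remaining income goes to x_1: x_1* = 5 + 2/3·(m − 5p_1 − 5p_2)/p_1.
Set x_1* = 10 in the demand function and solve for p_1: p_1 = 4.2.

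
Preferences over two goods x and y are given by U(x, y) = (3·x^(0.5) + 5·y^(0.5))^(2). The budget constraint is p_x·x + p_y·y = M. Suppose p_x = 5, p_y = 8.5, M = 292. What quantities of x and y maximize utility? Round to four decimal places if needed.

MRS = MU_x/MU_y = (3/5)·(y/x)^(0.5). Set equal to p_x/p_y.
Solve for the ratio: y/x = [(5/3)·p_x/p_y]^(2).
With the ratio pinned down, the budget gives x* = M/(p_x + p_y·(y/x)) and y* = (y/x)·x*.
Numerically y/x = 0.961169, so x* = 292/(5 + 8.5·0.961169) = 22.1717 and y* = 0.961169·22.1717 = 21.3108.

x* = 22.1717, y* = 21.3108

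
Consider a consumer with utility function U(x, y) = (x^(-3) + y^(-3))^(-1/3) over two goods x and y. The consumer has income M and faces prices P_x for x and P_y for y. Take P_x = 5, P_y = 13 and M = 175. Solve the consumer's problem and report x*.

MRS = MU_x/MU_y = (y/x)^(4). Set equal to P_x/P_y.
Solve for the ratio: y/x = [P_x/P_y]^(0.25).
With the ratio pinned down, the budget gives x* = M/(P_x + P_y·(y/x)) and y* = (y/x)·x*.
Numerically y/x = 0.787511, so x* = 175/(5 + 13·0.787511) = 11.4847.

x* = 11.4847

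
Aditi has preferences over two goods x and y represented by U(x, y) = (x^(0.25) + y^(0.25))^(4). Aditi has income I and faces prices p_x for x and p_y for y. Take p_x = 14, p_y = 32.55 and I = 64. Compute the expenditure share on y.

From the CES first-order condition, (y/x)^(0.75) = p_x/p_y.
Hence y/x = (p_x/p_y)^(1/(0.75)), i.e. raised to the 4/3 power.
Substitute y = (y/x)·x into the budget: x* = I/(p_x + p_y·(y/x)).
Numerically y/x = 0.324665, so x* = 64/(14 + 32.55·0.324665) = 2.605 and y* = 0.324665·2.605 = 0.8458.
Expenditure on y: 32.55·0.8458 = 27.5296; share = 0.4301.

share on y = 0.4301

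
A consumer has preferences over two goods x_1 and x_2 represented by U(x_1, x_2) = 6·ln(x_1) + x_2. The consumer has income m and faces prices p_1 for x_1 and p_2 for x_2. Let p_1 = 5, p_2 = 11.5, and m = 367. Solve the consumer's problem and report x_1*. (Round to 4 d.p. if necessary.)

MU_x_1 = 6/x_1, MU_x_2 = 1. Tangency: 6/x_1 = p_1/p_2.
So x_1*(p_1,p_2) = 6·p_2/p_1, independent of income; and x_2* = (m − 6·p_2)/p_2.
At the given prices: x_1* = 6·11.5/5 = 13.8.

x_1* = 13.8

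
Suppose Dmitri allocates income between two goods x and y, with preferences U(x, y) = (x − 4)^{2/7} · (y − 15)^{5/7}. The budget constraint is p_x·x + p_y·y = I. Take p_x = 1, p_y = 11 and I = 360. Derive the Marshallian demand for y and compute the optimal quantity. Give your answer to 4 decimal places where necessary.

y* = 27.4026

Let x' = x−4, y' = y−15. MRS = (2/5)·y'/x' = p_x/p_y.
Substituting into the budget: x* = 4 + 2/7·(I − 4·p_x − 15·p_y)/p_x, and y* = 15 + 5/7·(…)/p_y.
Discretionary income = 360 − 4·1 − 15·11 = 191; y* = 15 + 5/7·191/11 = 27.4026.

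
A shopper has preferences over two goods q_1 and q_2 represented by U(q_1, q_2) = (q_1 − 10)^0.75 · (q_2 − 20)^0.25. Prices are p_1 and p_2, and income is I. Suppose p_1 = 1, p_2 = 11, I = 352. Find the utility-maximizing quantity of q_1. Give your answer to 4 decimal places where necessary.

q_1* = 101.5

Substituting into the budget: q_1* = 10 + 0.75·(I − 10·p_1 − 20·p_2)/p_1, and q_2* = 20 + 0.25·(…)/p_2.
Discretionary income = 352 − 10·1 − 20·11 = 122; q_1* = 10 + 0.75·122/1 = 101.5.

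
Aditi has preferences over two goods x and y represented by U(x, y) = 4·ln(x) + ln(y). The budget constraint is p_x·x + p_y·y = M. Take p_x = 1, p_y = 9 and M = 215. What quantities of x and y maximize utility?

MU_x/MU_y = (4·y)/(x); tangency sets this equal to p_x/p_y.
Rearranging, p_y·y = (1/4)·p_x·x. Substituting into the budget gives p_x·x·(1 + (1/4)) = M.
Demand: x*(p_x,p_y,M) = 0.8·M/p_x and y* = 0.2·M/p_y.
At p_x=1, p_y=9, M=215: x* = 0.8·215/1 = 172, y* = 4.7778.

x* = 172, y* = 4.7778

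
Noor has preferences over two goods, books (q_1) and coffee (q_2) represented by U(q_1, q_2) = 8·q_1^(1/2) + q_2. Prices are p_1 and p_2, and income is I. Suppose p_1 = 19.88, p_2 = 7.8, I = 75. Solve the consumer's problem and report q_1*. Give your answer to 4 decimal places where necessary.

q_1* = 2.4631

Plugging in: q_1* = (4·7.8/19.88)² = 2.4631.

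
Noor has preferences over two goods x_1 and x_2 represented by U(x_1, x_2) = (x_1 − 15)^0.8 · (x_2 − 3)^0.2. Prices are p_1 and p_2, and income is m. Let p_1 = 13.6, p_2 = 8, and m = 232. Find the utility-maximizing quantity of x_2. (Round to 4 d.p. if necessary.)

x_2* = 3.1

After buying the subsistence bundle (15, 3), a share 0.8 of the remaining income goes to x_1: x_1* = 15 + 0.8·(m − 15p_1 − 3p_2)/p_1.
Discretionary income = 232 − 15·13.6 − 3·8 = 4; x_2* = 3 + 0.2·4/8 = 3.1.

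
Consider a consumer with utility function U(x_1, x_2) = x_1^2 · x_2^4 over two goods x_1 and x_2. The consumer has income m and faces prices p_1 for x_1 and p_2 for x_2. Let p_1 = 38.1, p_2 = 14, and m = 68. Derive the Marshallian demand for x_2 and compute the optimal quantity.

x_2* = 3.2381

Tangency: MRS = (1/2)·x_2/x_1 = p_1/p_2.
Rearranging, p_2·x_2 = 2·p_1·x_1. Substituting into the budget gives p_1·x_1·(1 + 2) = m.
Demand: x_1*(p_1,p_2,m) = 1/3·m/p_1 and x_2* = 2/3·m/p_2.
At p_1=38.1, p_2=14, m=68: x_2* = 2/3·68/14 = 3.2381.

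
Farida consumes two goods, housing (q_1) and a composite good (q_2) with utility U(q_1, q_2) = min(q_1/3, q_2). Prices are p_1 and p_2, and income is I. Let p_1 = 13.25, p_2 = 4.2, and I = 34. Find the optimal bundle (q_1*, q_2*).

Leontief preferences: the optimum is at the kink where q_1/3 = q_2/1, i.e. q_2 = (1/3)·q_1.
Budget: p_1·q_1 + p_2·(1/3)·q_1 = I, so (3·p_1 + p_2)·q_1 = 3·I.
Demand: q_1*(p_1,p_2,I) = 3·I/(3·p_1 + p_2), q_2* = I/(3·p_1 + p_2).
Here 3·13.25 + 4.2 = 43.95, giving q_1* = 2.3208 and q_2* = 0.7736.

q_1* = 2.3208, q_2* = 0.7736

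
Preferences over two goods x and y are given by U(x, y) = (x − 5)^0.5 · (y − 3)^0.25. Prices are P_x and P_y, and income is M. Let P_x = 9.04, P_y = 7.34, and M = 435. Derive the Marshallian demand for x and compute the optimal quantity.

x* = 32.1224

Let x' = x−5, y' = y−3. MRS = 2·y'/x' = P_x/P_y.
After buying the subsistence bundle (5, 3), a share 2/3 of the remaining income goes to x: x* = 5 + 2/3·(M − 5P_x − 3P_y)/P_x.
Discretionary income = 435 − 5·9.04 − 3·7.34 = 367.78; x* = 5 + 2/3·367.78/9.04 = 32.1224.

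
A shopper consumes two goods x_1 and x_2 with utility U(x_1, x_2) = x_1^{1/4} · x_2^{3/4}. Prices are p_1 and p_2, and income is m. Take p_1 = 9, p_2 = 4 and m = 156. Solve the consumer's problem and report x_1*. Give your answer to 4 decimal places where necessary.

x_1* = 4.3333

Tangency: MRS = (1/3)·x_2/x_1 = p_1/p_2.
So 0.25·p_2·x_2 = 0.75·p_1·x_1; combined with the budget, a share 0.25 of income goes to x_1.
Demand: x_1*(p_1,p_2,m) = 0.25·m/p_1 and x_2* = 0.75·m/p_2.
At p_1=9, p_2=4, m=156: x_1* = 0.25·156/9 = 4.3333.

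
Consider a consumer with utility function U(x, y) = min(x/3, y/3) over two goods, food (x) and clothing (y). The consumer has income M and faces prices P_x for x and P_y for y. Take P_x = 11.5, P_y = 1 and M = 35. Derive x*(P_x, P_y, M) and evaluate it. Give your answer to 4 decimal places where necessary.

x* = 2.8

With perfect complements, no substitution: consume in ratio x:y = 3:3.
Budget: P_x·x + P_y·x = M, so (3·P_x + 3·P_y)·x = 3·M.
Demand: x*(P_x,P_y,M) = 3·M/(3·P_x + 3·P_y), y* = 3·M/(3·P_x + 3·P_y).
Here 3·11.5 + 3·1 = 37.5, giving x* = 2.8.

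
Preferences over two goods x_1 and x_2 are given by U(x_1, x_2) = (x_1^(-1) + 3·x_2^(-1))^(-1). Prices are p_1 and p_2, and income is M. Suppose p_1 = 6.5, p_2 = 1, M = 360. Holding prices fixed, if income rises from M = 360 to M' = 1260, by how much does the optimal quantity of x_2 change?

From the CES first-order condition, (1/3)·(x_2/x_1)^(2) = p_1/p_2.
Solve for the ratio: x_2/x_1 = [3·p_1/p_2]^(0.5).
Substitute x_2 = (x_2/x_1)·x_1 into the budget: x_1* = M/(p_1 + p_2·(x_2/x_1)).
Numerically x_2/x_1 = 4.41588, so x_1* = 360/(6.5 + 1·4.41588) = 32.9795 and x_2* = 4.41588·32.9795 = 145.6334.
At M' = 1260: x_2* = 509.717. Change: 509.717 − 145.6334 = 364.0835.

Δx_2* = 364.0835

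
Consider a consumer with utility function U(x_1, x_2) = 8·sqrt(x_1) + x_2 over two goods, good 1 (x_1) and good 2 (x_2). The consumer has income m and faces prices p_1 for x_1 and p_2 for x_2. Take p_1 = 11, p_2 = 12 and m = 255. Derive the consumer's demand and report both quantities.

Set MRS = p_1/p_2: 4·x_1^(−1/2) = p_1/p_2.
Solve: √x_1 = 4·p_2/p_1, so x_1*(p_1,p_2) = (4·p_2/p_1)², and x_2* = (m − p_1·x_1*)/p_2.
Plugging in: x_1* = (4·12/11)² = 19.0413, x_2* = 3.7955.

x_1* = 19.0413, x_2* = 3.7955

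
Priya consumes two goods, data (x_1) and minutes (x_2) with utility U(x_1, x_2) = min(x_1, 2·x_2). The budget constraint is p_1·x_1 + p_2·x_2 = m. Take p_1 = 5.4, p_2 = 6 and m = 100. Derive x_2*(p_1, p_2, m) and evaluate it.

With perfect complements, no substitution: consume in ratio x_1:x_2 = 2:1.
Budget: p_1·x_1 + p_2·(1/2)·x_1 = m, so (2·p_1 + p_2)·x_1 = 2·m.
Demand: x_1*(p_1,p_2,m) = 2·m/(2·p_1 + p_2), x_2* = m/(2·p_1 + p_2).
Here 2·5.4 + 6 = 16.8, giving x_2* = 5.9524.

x_2* = 5.9524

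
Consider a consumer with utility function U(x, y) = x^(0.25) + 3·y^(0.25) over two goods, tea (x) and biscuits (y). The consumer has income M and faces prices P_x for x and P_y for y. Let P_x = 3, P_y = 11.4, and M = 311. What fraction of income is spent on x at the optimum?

share on x = 0.2651

Substitute y = (y/x)·x into the budget: x* = M/(P_x + P_y·(y/x)).
Numerically y/x = 0.729654, so x* = 311/(3 + 11.4·0.729654) = 27.4782 and y* = 0.729654·27.4782 = 20.0496.
Expenditure on x: 3·27.4782 = 82.4347; share = 0.2651.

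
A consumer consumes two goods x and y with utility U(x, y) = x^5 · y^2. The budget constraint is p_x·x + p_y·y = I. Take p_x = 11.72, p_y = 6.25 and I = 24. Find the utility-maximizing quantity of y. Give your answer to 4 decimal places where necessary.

y* = 1.0971

Demand: x*(p_x,p_y,I) = 5/7·I/p_x and y* = 2/7·I/p_y.
At p_x=11.72, p_y=6.25, I=24: y* = 2/7·24/6.25 = 1.0971.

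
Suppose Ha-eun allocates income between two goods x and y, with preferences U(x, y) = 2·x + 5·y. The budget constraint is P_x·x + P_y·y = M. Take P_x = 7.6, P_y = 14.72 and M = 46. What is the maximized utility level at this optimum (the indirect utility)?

y gives more utility per dollar, so spend all income on y: y* = M/P_y, x* = 0.
Numerically: x* = 0, y* = 3.125.
Utility at the optimum: U(0, 3.125) = 15.625.

V = 15.625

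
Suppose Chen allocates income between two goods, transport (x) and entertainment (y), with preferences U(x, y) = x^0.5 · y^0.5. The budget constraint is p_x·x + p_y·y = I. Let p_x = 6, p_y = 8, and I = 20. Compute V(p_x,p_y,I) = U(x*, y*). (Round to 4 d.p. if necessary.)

MU_x/MU_y = (0.5·y)/(0.5·x); tangency sets this equal to p_x/p_y.
So 0.5·p_y·y = 0.5·p_x·x; combined with the budget, a share 0.5 of income goes to x.
Demand: x*(p_x,p_y,I) = 0.5·I/p_x and y* = 0.5·I/p_y.
At p_x=6, p_y=8, I=20: x* = 0.5·20/6 = 1.6667, y* = 1.25.
Utility at the optimum: U(1.6667, 1.25) = 1.4434.

V = 1.4434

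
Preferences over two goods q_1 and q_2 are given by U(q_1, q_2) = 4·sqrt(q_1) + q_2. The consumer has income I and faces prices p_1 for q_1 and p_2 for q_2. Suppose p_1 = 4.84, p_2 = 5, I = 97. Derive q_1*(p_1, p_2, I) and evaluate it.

q_1* = 4.2688

Utility is quasi-linear in q_2; the FOC for q_1 is 2/√q_1 = p_1/p_2.
Solve: √q_1 = 2·p_2/p_1, so q_1*(p_1,p_2) = (2·p_2/p_1)², and q_2* = (I − p_1·q_1*)/p_2.
Plugging in: q_1* = (2·5/4.84)² = 4.2688.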